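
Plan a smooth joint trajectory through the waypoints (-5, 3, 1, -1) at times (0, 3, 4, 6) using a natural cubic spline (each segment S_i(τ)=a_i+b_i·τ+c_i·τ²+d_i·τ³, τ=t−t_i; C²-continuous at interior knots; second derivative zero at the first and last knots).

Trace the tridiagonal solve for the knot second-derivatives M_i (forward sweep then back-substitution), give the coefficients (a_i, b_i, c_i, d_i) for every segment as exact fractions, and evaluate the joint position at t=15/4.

Δ: Δ0=8/3, Δ1=-2, Δ2=-1
row 1: diag=8, rhs=-28; c'=1/8, d'=-7/2
row 2: denom=6−1·1/8=47/8; d'=(6−1·-7/2)/(47/8)=76/47
back: M2=76/47
back: M1=-7/2−1/8·76/47=-174/47
M: M0=0, M1=-174/47, M2=76/47, M3=0
seg 0: a=-5, c=M0/2=0, d=(M1−M0)/(6·3)=-29/141, b=Δ0−h0·(2M0+M1)/6=637/141
seg 1: a=3, c=M1/2=-87/47, d=(M2−M1)/(6·1)=125/141, b=Δ1−h1·(2M1+M2)/6=-146/141
seg 2: a=1, c=M2/2=38/47, d=(M3−M2)/(6·2)=-19/141, b=Δ2−h2·(2M2+M3)/6=-293/141
t_q=15/4 → seg 1, τ=3/4; S=3+-146/141·τ+-87/47·τ²+125/141·τ³=4681/3008

  seg 0: a=-5 b=637/141 c=0 d=-29/141
  seg 1: a=3 b=-146/141 c=-87/47 d=125/141
  seg 2: a=1 b=-293/141 c=38/47 d=-19/141
S(15/4) = 4681/3008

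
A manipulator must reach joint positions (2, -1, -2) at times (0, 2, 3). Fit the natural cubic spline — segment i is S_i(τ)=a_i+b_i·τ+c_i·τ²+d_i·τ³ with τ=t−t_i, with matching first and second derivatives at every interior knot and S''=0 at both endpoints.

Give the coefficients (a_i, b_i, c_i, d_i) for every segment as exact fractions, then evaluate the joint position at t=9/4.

Δ: Δ0=-3/2, Δ1=-1
row 1: diag=6, rhs=3; c'=1/6, d'=1/2
back: M1=1/2
M: M0=0, M1=1/2, M2=0
seg 0: a=2, c=M0/2=0, d=(M1−M0)/(6·2)=1/24, b=Δ0−h0·(2M0+M1)/6=-5/3
seg 1: a=-1, c=M1/2=1/4, d=(M2−M1)/(6·1)=-1/12, b=Δ1−h1·(2M1+M2)/6=-7/6
t_q=9/4 → seg 1, τ=1/4; S=-1+-7/6·τ+1/4·τ²+-1/12·τ³=-327/256

  seg 0: a=2 b=-5/3 c=0 d=1/24
  seg 1: a=-1 b=-7/6 c=1/4 d=-1/12
S(9/4) = -327/256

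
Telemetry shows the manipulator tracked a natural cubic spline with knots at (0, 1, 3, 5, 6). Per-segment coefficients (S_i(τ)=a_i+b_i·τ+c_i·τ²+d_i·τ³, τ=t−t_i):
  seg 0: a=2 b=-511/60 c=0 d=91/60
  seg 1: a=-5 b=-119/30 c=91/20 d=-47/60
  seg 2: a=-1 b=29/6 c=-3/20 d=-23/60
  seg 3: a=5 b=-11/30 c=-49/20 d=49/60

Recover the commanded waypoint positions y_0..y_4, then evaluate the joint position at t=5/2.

y_0=2 y_1=-5 y_2=-1 y_3=5 y_4=3
S(5/2) = -537/160

y_0 = S_0(0) = a_0 = 2
y_1 = S_1(0) = a_1 = -5
y_2 = S_2(0) = a_2 = -1
y_3 = S_3(0) = a_3 = 5
y_4 = S_3(1) = 3
t_q=5/2 is in segment 1 (τ=3/2); S_1(τ)=-537/160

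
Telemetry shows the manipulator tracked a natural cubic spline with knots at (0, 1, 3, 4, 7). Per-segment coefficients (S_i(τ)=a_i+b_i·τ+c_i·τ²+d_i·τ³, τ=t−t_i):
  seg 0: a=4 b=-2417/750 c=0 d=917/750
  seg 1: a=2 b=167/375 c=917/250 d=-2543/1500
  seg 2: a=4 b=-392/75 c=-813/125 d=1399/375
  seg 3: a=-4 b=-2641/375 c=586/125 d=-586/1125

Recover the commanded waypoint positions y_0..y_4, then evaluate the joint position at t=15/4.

y_0=4 y_1=2 y_2=4 y_3=-4 y_4=3
S(15/4) = -16037/8000

y_0 = S_0(0) = a_0 = 4
y_1 = S_1(0) = a_1 = 2
y_2 = S_2(0) = a_2 = 4
y_3 = S_3(0) = a_3 = -4
y_4 = S_3(3) = 3
t_q=15/4 is in segment 2 (τ=3/4); S_2(τ)=-16037/8000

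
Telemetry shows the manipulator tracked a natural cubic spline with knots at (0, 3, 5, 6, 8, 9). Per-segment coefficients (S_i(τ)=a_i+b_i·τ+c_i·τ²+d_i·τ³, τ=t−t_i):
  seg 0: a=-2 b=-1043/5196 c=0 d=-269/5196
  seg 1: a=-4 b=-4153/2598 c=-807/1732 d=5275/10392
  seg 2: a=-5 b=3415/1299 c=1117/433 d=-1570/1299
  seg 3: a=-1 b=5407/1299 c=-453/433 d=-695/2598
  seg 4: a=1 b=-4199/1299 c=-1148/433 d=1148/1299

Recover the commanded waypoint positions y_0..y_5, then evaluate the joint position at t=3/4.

y_0=-2 y_1=-4 y_2=-5 y_3=-1 y_4=1 y_5=-4
S(3/4) = -240805/110848

y_0 = S_0(0) = a_0 = -2
y_1 = S_1(0) = a_1 = -4
y_2 = S_2(0) = a_2 = -5
y_3 = S_3(0) = a_3 = -1
y_4 = S_4(0) = a_4 = 1
y_5 = S_4(1) = -4
t_q=3/4 is in segment 0 (τ=3/4); S_0(τ)=-240805/110848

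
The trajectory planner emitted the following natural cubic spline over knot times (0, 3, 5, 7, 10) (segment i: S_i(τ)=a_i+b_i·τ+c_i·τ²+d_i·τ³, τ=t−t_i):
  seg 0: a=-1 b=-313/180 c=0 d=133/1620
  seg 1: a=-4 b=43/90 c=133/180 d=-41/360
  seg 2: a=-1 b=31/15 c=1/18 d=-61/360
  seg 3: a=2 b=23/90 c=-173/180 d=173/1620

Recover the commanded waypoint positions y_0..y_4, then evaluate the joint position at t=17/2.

y_0 = S_0(0) = a_0 = -1
y_1 = S_1(0) = a_1 = -4
y_2 = S_2(0) = a_2 = -1
y_3 = S_3(0) = a_3 = 2
y_4 = S_3(3) = -3
t_q=17/2 is in segment 3 (τ=3/2); S_3(τ)=93/160

y_0=-1 y_1=-4 y_2=-1 y_3=2 y_4=-3
S(17/2) = 93/160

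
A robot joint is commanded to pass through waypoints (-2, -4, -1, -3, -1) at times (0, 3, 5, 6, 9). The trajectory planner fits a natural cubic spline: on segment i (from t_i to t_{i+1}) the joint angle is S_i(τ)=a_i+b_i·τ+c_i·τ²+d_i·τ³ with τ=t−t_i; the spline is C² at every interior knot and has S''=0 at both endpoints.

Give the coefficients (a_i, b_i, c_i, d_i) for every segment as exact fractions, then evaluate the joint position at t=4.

  seg 0: a=-2 b=-521/292 c=0 d=979/7884
  seg 1: a=-4 b=229/146 c=979/876 d=-1009/1752
  seg 2: a=-1 b=-191/219 c=-512/219 d=265/219
  seg 3: a=-3 b=-140/73 c=283/219 d=-283/1971
S(4) = -3311/1752

Δ: Δ0=-2/3, Δ1=3/2, Δ2=-2, Δ3=2/3
row 1: diag=10, rhs=13; c'=1/5, d'=13/10
row 2: denom=6−2·1/5=28/5; d'=(-21−2·13/10)/(28/5)=-59/14
row 3: denom=8−1·5/28=219/28; d'=(16−1·-59/14)/(219/28)=566/219
back: M3=566/219
back: M2=-59/14−5/28·566/219=-1024/219
back: M1=13/10−1/5·-1024/219=979/438
M: M0=0, M1=979/438, M2=-1024/219, M3=566/219, M4=0
seg 0: a=-2, c=M0/2=0, d=(M1−M0)/(6·3)=979/7884, b=Δ0−h0·(2M0+M1)/6=-521/292
seg 1: a=-4, c=M1/2=979/876, d=(M2−M1)/(6·2)=-1009/1752, b=Δ1−h1·(2M1+M2)/6=229/146
seg 2: a=-1, c=M2/2=-512/219, d=(M3−M2)/(6·1)=265/219, b=Δ2−h2·(2M2+M3)/6=-191/219
seg 3: a=-3, c=M3/2=283/219, d=(M4−M3)/(6·3)=-283/1971, b=Δ3−h3·(2M3+M4)/6=-140/73
t_q=4 → seg 1, τ=1; S=-4+229/146·τ+979/876·τ²+-1009/1752·τ³=-3311/1752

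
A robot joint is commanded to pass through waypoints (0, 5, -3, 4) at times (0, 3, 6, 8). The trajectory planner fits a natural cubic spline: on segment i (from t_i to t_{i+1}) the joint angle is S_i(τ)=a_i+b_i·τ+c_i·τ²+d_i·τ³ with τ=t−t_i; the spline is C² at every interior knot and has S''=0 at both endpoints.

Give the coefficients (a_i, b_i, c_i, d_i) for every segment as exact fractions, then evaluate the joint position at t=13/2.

  seg 0: a=0 b=247/74 c=0 d=-371/1998
  seg 1: a=5 b=-62/37 c=-371/222 d=893/1998
  seg 2: a=-3 b=27/74 c=87/37 d=-29/74
S(13/2) = -1349/592

Δ: Δ0=5/3, Δ1=-8/3, Δ2=7/2
row 1: diag=12, rhs=-26; c'=1/4, d'=-13/6
row 2: denom=10−3·1/4=37/4; d'=(37−3·-13/6)/(37/4)=174/37
back: M2=174/37
back: M1=-13/6−1/4·174/37=-371/111
M: M0=0, M1=-371/111, M2=174/37, M3=0
seg 0: a=0, c=M0/2=0, d=(M1−M0)/(6·3)=-371/1998, b=Δ0−h0·(2M0+M1)/6=247/74
seg 1: a=5, c=M1/2=-371/222, d=(M2−M1)/(6·3)=893/1998, b=Δ1−h1·(2M1+M2)/6=-62/37
seg 2: a=-3, c=M2/2=87/37, d=(M3−M2)/(6·2)=-29/74, b=Δ2−h2·(2M2+M3)/6=27/74
t_q=13/2 → seg 2, τ=1/2; S=-3+27/74·τ+87/37·τ²+-29/74·τ³=-1349/592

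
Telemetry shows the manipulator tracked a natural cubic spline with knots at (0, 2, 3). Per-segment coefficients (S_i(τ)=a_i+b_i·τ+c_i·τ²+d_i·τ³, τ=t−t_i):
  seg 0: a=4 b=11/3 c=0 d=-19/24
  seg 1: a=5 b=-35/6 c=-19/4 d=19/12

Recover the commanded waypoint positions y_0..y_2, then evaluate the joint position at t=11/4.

y_0=4 y_1=5 y_2=-4
S(11/4) = -353/256

y_0 = S_0(0) = a_0 = 4
y_1 = S_1(0) = a_1 = 5
y_2 = S_1(1) = -4
t_q=11/4 is in segment 1 (τ=3/4); S_1(τ)=-353/256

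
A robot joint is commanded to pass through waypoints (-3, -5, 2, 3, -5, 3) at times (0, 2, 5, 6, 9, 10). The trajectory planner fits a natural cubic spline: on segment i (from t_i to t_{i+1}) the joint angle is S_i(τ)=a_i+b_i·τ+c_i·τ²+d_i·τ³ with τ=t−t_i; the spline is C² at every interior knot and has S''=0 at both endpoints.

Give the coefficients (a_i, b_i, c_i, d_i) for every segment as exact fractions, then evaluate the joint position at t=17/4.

Δ: Δ0=-1, Δ1=7/3, Δ2=1, Δ3=-8/3, Δ4=8
row 1: diag=10, rhs=20; c'=3/10, d'=2
row 2: denom=8−3·3/10=71/10; d'=(-8−3·2)/(71/10)=-140/71
row 3: denom=8−1·10/71=558/71; d'=(-22−1·-140/71)/(558/71)=-79/31
row 4: denom=8−3·71/186=425/62; d'=(64−3·-79/31)/(425/62)=4442/425
back: M4=4442/425
back: M3=-79/31−71/186·4442/425=-8336/1275
back: M2=-140/71−10/71·-8336/1275=-268/255
back: M1=2−3/10·-268/255=984/425
M: M0=0, M1=984/425, M2=-268/255, M3=-8336/1275, M4=4442/425, M5=0
seg 0: a=-3, c=M0/2=0, d=(M1−M0)/(6·2)=82/425, b=Δ0−h0·(2M0+M1)/6=-753/425
seg 1: a=-5, c=M1/2=492/425, d=(M2−M1)/(6·3)=-2146/11475, b=Δ1−h1·(2M1+M2)/6=231/425
seg 2: a=2, c=M2/2=-134/255, d=(M3−M2)/(6·1)=-1166/1275, b=Δ2−h2·(2M2+M3)/6=61/25
seg 3: a=3, c=M3/2=-4168/1275, d=(M4−M3)/(6·3)=10831/11475, b=Δ3−h3·(2M3+M4)/6=-1727/1275
seg 4: a=-5, c=M4/2=2221/425, d=(M5−M4)/(6·1)=-2221/1275, b=Δ4−h4·(2M4+M5)/6=5758/1275
t_q=17/4 → seg 1, τ=9/4; S=-5+231/425·τ+492/425·τ²+-2146/11475·τ³=-127/2720

  seg 0: a=-3 b=-753/425 c=0 d=82/425
  seg 1: a=-5 b=231/425 c=492/425 d=-2146/11475
  seg 2: a=2 b=61/25 c=-134/255 d=-1166/1275
  seg 3: a=3 b=-1727/1275 c=-4168/1275 d=10831/11475
  seg 4: a=-5 b=5758/1275 c=2221/425 d=-2221/1275
S(17/4) = -127/2720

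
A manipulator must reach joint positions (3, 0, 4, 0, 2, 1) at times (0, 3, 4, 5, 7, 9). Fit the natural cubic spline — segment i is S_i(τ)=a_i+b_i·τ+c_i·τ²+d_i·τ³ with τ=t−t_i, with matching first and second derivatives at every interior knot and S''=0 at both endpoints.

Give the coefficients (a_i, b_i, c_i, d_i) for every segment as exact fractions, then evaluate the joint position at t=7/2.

Δ: Δ0=-1, Δ1=4, Δ2=-4, Δ3=1, Δ4=-1/2
row 1: diag=8, rhs=30; c'=1/8, d'=15/4
row 2: denom=4−1·1/8=31/8; d'=(-48−1·15/4)/(31/8)=-414/31
row 3: denom=6−1·8/31=178/31; d'=(30−1·-414/31)/(178/31)=672/89
row 4: denom=8−2·31/89=650/89; d'=(-9−2·672/89)/(650/89)=-33/10
back: M4=-33/10
back: M3=672/89−31/89·-33/10=87/10
back: M2=-414/31−8/31·87/10=-78/5
back: M1=15/4−1/8·-78/5=57/10
M: M0=0, M1=57/10, M2=-78/5, M3=87/10, M4=-33/10, M5=0
seg 0: a=3, c=M0/2=0, d=(M1−M0)/(6·3)=19/60, b=Δ0−h0·(2M0+M1)/6=-77/20
seg 1: a=0, c=M1/2=57/20, d=(M2−M1)/(6·1)=-71/20, b=Δ1−h1·(2M1+M2)/6=47/10
seg 2: a=4, c=M2/2=-39/5, d=(M3−M2)/(6·1)=81/20, b=Δ2−h2·(2M2+M3)/6=-1/4
seg 3: a=0, c=M3/2=87/20, d=(M4−M3)/(6·2)=-1, b=Δ3−h3·(2M3+M4)/6=-37/10
seg 4: a=2, c=M4/2=-33/20, d=(M5−M4)/(6·2)=11/40, b=Δ4−h4·(2M4+M5)/6=17/10
t_q=7/2 → seg 1, τ=1/2; S=0+47/10·τ+57/20·τ²+-71/20·τ³=419/160

  seg 0: a=3 b=-77/20 c=0 d=19/60
  seg 1: a=0 b=47/10 c=57/20 d=-71/20
  seg 2: a=4 b=-1/4 c=-39/5 d=81/20
  seg 3: a=0 b=-37/10 c=87/20 d=-1
  seg 4: a=2 b=17/10 c=-33/20 d=11/40
S(7/2) = 419/160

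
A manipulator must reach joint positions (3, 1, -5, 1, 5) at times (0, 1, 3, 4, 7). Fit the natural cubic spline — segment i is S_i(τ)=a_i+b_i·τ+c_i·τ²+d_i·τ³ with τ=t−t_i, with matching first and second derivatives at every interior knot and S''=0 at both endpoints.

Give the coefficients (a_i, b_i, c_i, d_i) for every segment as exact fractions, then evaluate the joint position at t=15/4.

Δ: Δ0=-2, Δ1=-3, Δ2=6, Δ3=4/3
row 1: diag=6, rhs=-6; c'=1/3, d'=-1
row 2: denom=6−2·1/3=16/3; d'=(54−2·-1)/(16/3)=21/2
row 3: denom=8−1·3/16=125/16; d'=(-28−1·21/2)/(125/16)=-616/125
back: M3=-616/125
back: M2=21/2−3/16·-616/125=1428/125
back: M1=-1−1/3·1428/125=-601/125
M: M0=0, M1=-601/125, M2=1428/125, M3=-616/125, M4=0
seg 0: a=3, c=M0/2=0, d=(M1−M0)/(6·1)=-601/750, b=Δ0−h0·(2M0+M1)/6=-899/750
seg 1: a=1, c=M1/2=-601/250, d=(M2−M1)/(6·2)=2029/1500, b=Δ1−h1·(2M1+M2)/6=-1351/375
seg 2: a=-5, c=M2/2=714/125, d=(M3−M2)/(6·1)=-1022/375, b=Δ2−h2·(2M2+M3)/6=226/75
seg 3: a=1, c=M3/2=-308/125, d=(M4−M3)/(6·3)=308/1125, b=Δ3−h3·(2M3+M4)/6=2348/375
t_q=15/4 → seg 2, τ=3/4; S=-5+226/75·τ+714/125·τ²+-1022/375·τ³=-2707/4000

  seg 0: a=3 b=-899/750 c=0 d=-601/750
  seg 1: a=1 b=-1351/375 c=-601/250 d=2029/1500
  seg 2: a=-5 b=226/75 c=714/125 d=-1022/375
  seg 3: a=1 b=2348/375 c=-308/125 d=308/1125
S(15/4) = -2707/4000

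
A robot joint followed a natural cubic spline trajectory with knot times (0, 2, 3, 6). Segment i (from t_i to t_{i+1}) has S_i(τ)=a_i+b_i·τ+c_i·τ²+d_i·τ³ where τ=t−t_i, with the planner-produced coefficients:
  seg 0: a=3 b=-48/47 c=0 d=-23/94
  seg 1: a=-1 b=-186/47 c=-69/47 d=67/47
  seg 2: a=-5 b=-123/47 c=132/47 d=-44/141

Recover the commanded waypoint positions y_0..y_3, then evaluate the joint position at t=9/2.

y_0=3 y_1=-1 y_2=-5 y_3=4
S(9/2) = -172/47

y_0 = S_0(0) = a_0 = 3
y_1 = S_1(0) = a_1 = -1
y_2 = S_2(0) = a_2 = -5
y_3 = S_2(3) = 4
t_q=9/2 is in segment 2 (τ=3/2); S_2(τ)=-172/47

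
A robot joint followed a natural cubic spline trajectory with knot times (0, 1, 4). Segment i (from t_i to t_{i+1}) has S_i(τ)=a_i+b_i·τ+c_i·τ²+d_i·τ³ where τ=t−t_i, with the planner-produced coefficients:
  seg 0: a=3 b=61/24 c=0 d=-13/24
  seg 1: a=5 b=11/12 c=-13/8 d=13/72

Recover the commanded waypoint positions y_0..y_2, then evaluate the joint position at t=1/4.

y_0=3 y_1=5 y_2=-2
S(1/4) = 1857/512

y_0 = S_0(0) = a_0 = 3
y_1 = S_1(0) = a_1 = 5
y_2 = S_1(3) = -2
t_q=1/4 is in segment 0 (τ=1/4); S_0(τ)=1857/512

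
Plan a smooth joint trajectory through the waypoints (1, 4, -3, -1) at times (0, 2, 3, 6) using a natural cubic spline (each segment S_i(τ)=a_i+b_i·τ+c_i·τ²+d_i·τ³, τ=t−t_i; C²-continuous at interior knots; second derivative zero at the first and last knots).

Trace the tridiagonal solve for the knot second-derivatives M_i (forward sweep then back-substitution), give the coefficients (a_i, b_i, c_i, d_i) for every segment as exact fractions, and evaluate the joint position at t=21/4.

  seg 0: a=1 b=1331/282 c=0 d=-227/282
  seg 1: a=4 b=-1393/282 c=-227/47 d=781/282
  seg 2: a=-3 b=-887/141 c=327/94 d=-109/282
S(21/4) = -23739/6016

Δ: Δ0=3/2, Δ1=-7, Δ2=2/3
row 1: diag=6, rhs=-51; c'=1/6, d'=-17/2
row 2: denom=8−1·1/6=47/6; d'=(46−1·-17/2)/(47/6)=327/47
back: M2=327/47
back: M1=-17/2−1/6·327/47=-454/47
M: M0=0, M1=-454/47, M2=327/47, M3=0
seg 0: a=1, c=M0/2=0, d=(M1−M0)/(6·2)=-227/282, b=Δ0−h0·(2M0+M1)/6=1331/282
seg 1: a=4, c=M1/2=-227/47, d=(M2−M1)/(6·1)=781/282, b=Δ1−h1·(2M1+M2)/6=-1393/282
seg 2: a=-3, c=M2/2=327/94, d=(M3−M2)/(6·3)=-109/282, b=Δ2−h2·(2M2+M3)/6=-887/141
t_q=21/4 → seg 2, τ=9/4; S=-3+-887/141·τ+327/94·τ²+-109/282·τ³=-23739/6016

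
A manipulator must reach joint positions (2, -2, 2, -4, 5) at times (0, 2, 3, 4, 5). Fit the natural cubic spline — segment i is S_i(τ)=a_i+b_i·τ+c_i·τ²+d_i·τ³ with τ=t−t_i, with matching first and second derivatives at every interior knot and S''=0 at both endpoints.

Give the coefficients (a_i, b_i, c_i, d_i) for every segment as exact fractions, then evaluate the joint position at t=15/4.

Δ: Δ0=-2, Δ1=4, Δ2=-6, Δ3=9
row 1: diag=6, rhs=36; c'=1/6, d'=6
row 2: denom=4−1·1/6=23/6; d'=(-60−1·6)/(23/6)=-396/23
row 3: denom=4−1·6/23=86/23; d'=(90−1·-396/23)/(86/23)=1233/43
back: M3=1233/43
back: M2=-396/23−6/23·1233/43=-1062/43
back: M1=6−1/6·-1062/43=435/43
M: M0=0, M1=435/43, M2=-1062/43, M3=1233/43, M4=0
seg 0: a=2, c=M0/2=0, d=(M1−M0)/(6·2)=145/172, b=Δ0−h0·(2M0+M1)/6=-231/43
seg 1: a=-2, c=M1/2=435/86, d=(M2−M1)/(6·1)=-499/86, b=Δ1−h1·(2M1+M2)/6=204/43
seg 2: a=2, c=M2/2=-531/43, d=(M3−M2)/(6·1)=765/86, b=Δ2−h2·(2M2+M3)/6=-219/86
seg 3: a=-4, c=M3/2=1233/86, d=(M4−M3)/(6·1)=-411/86, b=Δ3−h3·(2M3+M4)/6=-24/43
t_q=15/4 → seg 2, τ=3/4; S=2+-219/86·τ+-531/43·τ²+765/86·τ³=-17081/5504

  seg 0: a=2 b=-231/43 c=0 d=145/172
  seg 1: a=-2 b=204/43 c=435/86 d=-499/86
  seg 2: a=2 b=-219/86 c=-531/43 d=765/86
  seg 3: a=-4 b=-24/43 c=1233/86 d=-411/86
S(15/4) = -17081/5504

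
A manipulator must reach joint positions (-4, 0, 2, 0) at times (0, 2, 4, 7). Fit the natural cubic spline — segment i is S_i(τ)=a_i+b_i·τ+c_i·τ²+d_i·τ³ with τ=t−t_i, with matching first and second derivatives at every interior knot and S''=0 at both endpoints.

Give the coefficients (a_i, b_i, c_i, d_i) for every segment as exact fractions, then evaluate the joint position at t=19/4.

Δ: Δ0=2, Δ1=1, Δ2=-2/3
row 1: diag=8, rhs=-6; c'=1/4, d'=-3/4
row 2: denom=10−2·1/4=19/2; d'=(-10−2·-3/4)/(19/2)=-17/19
back: M2=-17/19
back: M1=-3/4−1/4·-17/19=-10/19
M: M0=0, M1=-10/19, M2=-17/19, M3=0
seg 0: a=-4, c=M0/2=0, d=(M1−M0)/(6·2)=-5/114, b=Δ0−h0·(2M0+M1)/6=124/57
seg 1: a=0, c=M1/2=-5/19, d=(M2−M1)/(6·2)=-7/228, b=Δ1−h1·(2M1+M2)/6=94/57
seg 2: a=2, c=M2/2=-17/38, d=(M3−M2)/(6·3)=17/342, b=Δ2−h2·(2M2+M3)/6=13/57
t_q=19/4 → seg 2, τ=3/4; S=2+13/57·τ+-17/38·τ²+17/342·τ³=4719/2432

  seg 0: a=-4 b=124/57 c=0 d=-5/114
  seg 1: a=0 b=94/57 c=-5/19 d=-7/228
  seg 2: a=2 b=13/57 c=-17/38 d=17/342
S(19/4) = 4719/2432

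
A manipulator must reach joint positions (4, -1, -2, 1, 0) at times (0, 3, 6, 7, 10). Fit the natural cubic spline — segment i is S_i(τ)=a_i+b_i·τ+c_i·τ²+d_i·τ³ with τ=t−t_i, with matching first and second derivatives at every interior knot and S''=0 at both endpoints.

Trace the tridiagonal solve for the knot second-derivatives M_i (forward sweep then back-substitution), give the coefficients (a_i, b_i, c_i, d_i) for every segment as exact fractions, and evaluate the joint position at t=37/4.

  seg 0: a=4 b=-187/114 c=0 d=-1/342
  seg 1: a=-1 b=-98/57 c=-1/38 d=167/1026
  seg 2: a=-2 b=287/114 c=82/57 d=-109/114
  seg 3: a=1 b=48/19 c=-163/114 d=163/1026
S(37/4) = 3053/2432

Δ: Δ0=-5/3, Δ1=-1/3, Δ2=3, Δ3=-1/3
row 1: diag=12, rhs=8; c'=1/4, d'=2/3
row 2: denom=8−3·1/4=29/4; d'=(20−3·2/3)/(29/4)=72/29
row 3: denom=8−1·4/29=228/29; d'=(-20−1·72/29)/(228/29)=-163/57
back: M3=-163/57
back: M2=72/29−4/29·-163/57=164/57
back: M1=2/3−1/4·164/57=-1/19
M: M0=0, M1=-1/19, M2=164/57, M3=-163/57, M4=0
seg 0: a=4, c=M0/2=0, d=(M1−M0)/(6·3)=-1/342, b=Δ0−h0·(2M0+M1)/6=-187/114
seg 1: a=-1, c=M1/2=-1/38, d=(M2−M1)/(6·3)=167/1026, b=Δ1−h1·(2M1+M2)/6=-98/57
seg 2: a=-2, c=M2/2=82/57, d=(M3−M2)/(6·1)=-109/114, b=Δ2−h2·(2M2+M3)/6=287/114
seg 3: a=1, c=M3/2=-163/114, d=(M4−M3)/(6·3)=163/1026, b=Δ3−h3·(2M3+M4)/6=48/19
t_q=37/4 → seg 3, τ=9/4; S=1+48/19·τ+-163/114·τ²+163/1026·τ³=3053/2432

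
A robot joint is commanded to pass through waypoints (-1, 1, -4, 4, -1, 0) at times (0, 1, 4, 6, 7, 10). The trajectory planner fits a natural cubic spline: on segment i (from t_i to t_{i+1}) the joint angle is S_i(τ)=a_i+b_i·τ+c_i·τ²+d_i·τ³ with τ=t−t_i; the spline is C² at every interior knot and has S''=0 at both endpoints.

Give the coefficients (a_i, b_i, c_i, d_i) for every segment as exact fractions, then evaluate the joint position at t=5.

Δ: Δ0=2, Δ1=-5/3, Δ2=4, Δ3=-5, Δ4=1/3
row 1: diag=8, rhs=-22; c'=3/8, d'=-11/4
row 2: denom=10−3·3/8=71/8; d'=(34−3·-11/4)/(71/8)=338/71
row 3: denom=6−2·16/71=394/71; d'=(-54−2·338/71)/(394/71)=-2255/197
row 4: denom=8−1·71/394=3081/394; d'=(32−1·-2255/197)/(3081/394)=5706/1027
back: M4=5706/1027
back: M3=-2255/197−71/394·5706/1027=-12784/1027
back: M2=338/71−16/71·-12784/1027=7770/1027
back: M1=-11/4−3/8·7770/1027=-5738/1027
M: M0=0, M1=-5738/1027, M2=7770/1027, M3=-12784/1027, M4=5706/1027, M5=0
seg 0: a=-1, c=M0/2=0, d=(M1−M0)/(6·1)=-2869/3081, b=Δ0−h0·(2M0+M1)/6=9031/3081
seg 1: a=1, c=M1/2=-2869/1027, d=(M2−M1)/(6·3)=6754/9243, b=Δ1−h1·(2M1+M2)/6=424/3081
seg 2: a=-4, c=M2/2=3885/1027, d=(M3−M2)/(6·2)=-10277/6162, b=Δ2−h2·(2M2+M3)/6=736/237
seg 3: a=4, c=M3/2=-6392/1027, d=(M4−M3)/(6·1)=9245/3081, b=Δ3−h3·(2M3+M4)/6=-5474/3081
seg 4: a=-1, c=M4/2=2853/1027, d=(M5−M4)/(6·3)=-317/1027, b=Δ4−h4·(2M4+M5)/6=-16091/3081
t_q=5 → seg 2, τ=1; S=-4+736/237·τ+3885/1027·τ²+-10277/6162·τ³=2507/2054

  seg 0: a=-1 b=9031/3081 c=0 d=-2869/3081
  seg 1: a=1 b=424/3081 c=-2869/1027 d=6754/9243
  seg 2: a=-4 b=736/237 c=3885/1027 d=-10277/6162
  seg 3: a=4 b=-5474/3081 c=-6392/1027 d=9245/3081
  seg 4: a=-1 b=-16091/3081 c=2853/1027 d=-317/1027
S(5) = 2507/2054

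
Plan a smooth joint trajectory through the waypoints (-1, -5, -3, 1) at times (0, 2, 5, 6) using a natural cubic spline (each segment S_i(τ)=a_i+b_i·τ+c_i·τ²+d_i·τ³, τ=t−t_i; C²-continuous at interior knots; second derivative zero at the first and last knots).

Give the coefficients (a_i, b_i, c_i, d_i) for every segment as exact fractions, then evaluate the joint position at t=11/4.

  seg 0: a=-1 b=-494/213 c=0 d=17/213
  seg 1: a=-5 b=-290/213 c=34/71 d=14/213
  seg 2: a=-3 b=700/213 c=76/71 d=-76/213
S(11/4) = -13005/2272

Δ: Δ0=-2, Δ1=2/3, Δ2=4
row 1: diag=10, rhs=16; c'=3/10, d'=8/5
row 2: denom=8−3·3/10=71/10; d'=(20−3·8/5)/(71/10)=152/71
back: M2=152/71
back: M1=8/5−3/10·152/71=68/71
M: M0=0, M1=68/71, M2=152/71, M3=0
seg 0: a=-1, c=M0/2=0, d=(M1−M0)/(6·2)=17/213, b=Δ0−h0·(2M0+M1)/6=-494/213
seg 1: a=-5, c=M1/2=34/71, d=(M2−M1)/(6·3)=14/213, b=Δ1−h1·(2M1+M2)/6=-290/213
seg 2: a=-3, c=M2/2=76/71, d=(M3−M2)/(6·1)=-76/213, b=Δ2−h2·(2M2+M3)/6=700/213
t_q=11/4 → seg 1, τ=3/4; S=-5+-290/213·τ+34/71·τ²+14/213·τ³=-13005/2272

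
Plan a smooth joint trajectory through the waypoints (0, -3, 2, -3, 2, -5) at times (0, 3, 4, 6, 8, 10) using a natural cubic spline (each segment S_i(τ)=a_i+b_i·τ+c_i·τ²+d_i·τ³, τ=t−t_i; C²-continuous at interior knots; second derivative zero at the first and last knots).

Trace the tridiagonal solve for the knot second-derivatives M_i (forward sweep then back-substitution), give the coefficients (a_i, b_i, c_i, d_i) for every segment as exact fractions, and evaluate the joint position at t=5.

Δ: Δ0=-1, Δ1=5, Δ2=-5/2, Δ3=5/2, Δ4=-7/2
row 1: diag=8, rhs=36; c'=1/8, d'=9/2
row 2: denom=6−1·1/8=47/8; d'=(-45−1·9/2)/(47/8)=-396/47
row 3: denom=8−2·16/47=344/47; d'=(30−2·-396/47)/(344/47)=1101/172
row 4: denom=8−2·47/172=641/86; d'=(-36−2·1101/172)/(641/86)=-4197/641
back: M4=-4197/641
back: M3=1101/172−47/172·-4197/641=5250/641
back: M2=-396/47−16/47·5250/641=-7188/641
back: M1=9/2−1/8·-7188/641=3783/641
M: M0=0, M1=3783/641, M2=-7188/641, M3=5250/641, M4=-4197/641, M5=0
seg 0: a=0, c=M0/2=0, d=(M1−M0)/(6·3)=1261/3846, b=Δ0−h0·(2M0+M1)/6=-5065/1282
seg 1: a=-3, c=M1/2=3783/1282, d=(M2−M1)/(6·1)=-3657/1282, b=Δ1−h1·(2M1+M2)/6=3142/641
seg 2: a=2, c=M2/2=-3594/641, d=(M3−M2)/(6·2)=2073/1282, b=Δ2−h2·(2M2+M3)/6=2879/1282
seg 3: a=-3, c=M3/2=2625/641, d=(M4−M3)/(6·2)=-3149/2564, b=Δ3−h3·(2M3+M4)/6=-997/1282
seg 4: a=2, c=M4/2=-4197/1282, d=(M5−M4)/(6·2)=1399/2564, b=Δ4−h4·(2M4+M5)/6=1109/1282
t_q=5 → seg 2, τ=1; S=2+2879/1282·τ+-3594/641·τ²+2073/1282·τ³=164/641

  seg 0: a=0 b=-5065/1282 c=0 d=1261/3846
  seg 1: a=-3 b=3142/641 c=3783/1282 d=-3657/1282
  seg 2: a=2 b=2879/1282 c=-3594/641 d=2073/1282
  seg 3: a=-3 b=-997/1282 c=2625/641 d=-3149/2564
  seg 4: a=2 b=1109/1282 c=-4197/1282 d=1399/2564
S(5) = 164/641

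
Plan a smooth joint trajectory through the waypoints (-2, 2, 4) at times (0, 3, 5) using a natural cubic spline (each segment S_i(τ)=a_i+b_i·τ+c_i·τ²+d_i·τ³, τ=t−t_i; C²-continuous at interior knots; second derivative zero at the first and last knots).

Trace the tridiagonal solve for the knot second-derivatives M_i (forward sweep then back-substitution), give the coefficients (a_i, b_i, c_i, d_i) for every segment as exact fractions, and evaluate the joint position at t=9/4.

Δ: Δ0=4/3, Δ1=1
row 1: diag=10, rhs=-2; c'=1/5, d'=-1/5
back: M1=-1/5
M: M0=0, M1=-1/5, M2=0
seg 0: a=-2, c=M0/2=0, d=(M1−M0)/(6·3)=-1/90, b=Δ0−h0·(2M0+M1)/6=43/30
seg 1: a=2, c=M1/2=-1/10, d=(M2−M1)/(6·2)=1/60, b=Δ1−h1·(2M1+M2)/6=17/15
t_q=9/4 → seg 0, τ=9/4; S=-2+43/30·τ+0·τ²+-1/90·τ³=703/640

  seg 0: a=-2 b=43/30 c=0 d=-1/90
  seg 1: a=2 b=17/15 c=-1/10 d=1/60
S(9/4) = 703/640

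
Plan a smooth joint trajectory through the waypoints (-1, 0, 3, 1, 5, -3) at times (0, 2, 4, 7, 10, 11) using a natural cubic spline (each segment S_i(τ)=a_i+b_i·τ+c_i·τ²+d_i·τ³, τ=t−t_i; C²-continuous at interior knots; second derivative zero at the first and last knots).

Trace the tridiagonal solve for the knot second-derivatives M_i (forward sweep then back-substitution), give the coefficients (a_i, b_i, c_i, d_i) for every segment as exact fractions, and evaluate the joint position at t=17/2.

Δ: Δ0=1/2, Δ1=3/2, Δ2=-2/3, Δ3=4/3, Δ4=-8
row 1: diag=8, rhs=6; c'=1/4, d'=3/4
row 2: denom=10−2·1/4=19/2; d'=(-13−2·3/4)/(19/2)=-29/19
row 3: denom=12−3·6/19=210/19; d'=(12−3·-29/19)/(210/19)=3/2
row 4: denom=8−3·19/70=503/70; d'=(-56−3·3/2)/(503/70)=-4235/503
back: M4=-4235/503
back: M3=3/2−19/70·-4235/503=1904/503
back: M2=-29/19−6/19·1904/503=-1369/503
back: M1=3/4−1/4·-1369/503=1439/1006
M: M0=0, M1=1439/1006, M2=-1369/503, M3=1904/503, M4=-4235/503, M5=0
seg 0: a=-1, c=M0/2=0, d=(M1−M0)/(6·2)=1439/12072, b=Δ0−h0·(2M0+M1)/6=35/1509
seg 1: a=0, c=M1/2=1439/2012, d=(M2−M1)/(6·2)=-4177/12072, b=Δ1−h1·(2M1+M2)/6=4387/3018
seg 2: a=3, c=M2/2=-1369/1006, d=(M3−M2)/(6·3)=1091/3018, b=Δ2−h2·(2M2+M3)/6=245/1509
seg 3: a=1, c=M3/2=952/503, d=(M4−M3)/(6·3)=-6139/9054, b=Δ3−h3·(2M3+M4)/6=5305/3018
seg 4: a=5, c=M4/2=-4235/1006, d=(M5−M4)/(6·1)=4235/3018, b=Δ4−h4·(2M4+M5)/6=-7837/1509
t_q=17/2 → seg 3, τ=3/2; S=1+5305/3018·τ+952/503·τ²+-6139/9054·τ³=45123/8048

  seg 0: a=-1 b=35/1509 c=0 d=1439/12072
  seg 1: a=0 b=4387/3018 c=1439/2012 d=-4177/12072
  seg 2: a=3 b=245/1509 c=-1369/1006 d=1091/3018
  seg 3: a=1 b=5305/3018 c=952/503 d=-6139/9054
  seg 4: a=5 b=-7837/1509 c=-4235/1006 d=4235/3018
S(17/2) = 45123/8048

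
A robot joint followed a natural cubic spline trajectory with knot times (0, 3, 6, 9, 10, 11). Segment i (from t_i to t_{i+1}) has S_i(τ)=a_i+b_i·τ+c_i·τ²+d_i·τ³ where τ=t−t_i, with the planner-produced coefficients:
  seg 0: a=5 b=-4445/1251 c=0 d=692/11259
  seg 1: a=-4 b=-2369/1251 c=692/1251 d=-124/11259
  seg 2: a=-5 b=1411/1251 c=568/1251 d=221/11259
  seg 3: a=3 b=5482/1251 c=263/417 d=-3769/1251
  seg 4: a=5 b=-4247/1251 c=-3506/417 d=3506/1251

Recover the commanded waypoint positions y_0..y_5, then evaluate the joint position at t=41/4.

y_0=5 y_1=-4 y_2=-5 y_3=3 y_4=5 y_5=-4
S(41/4) = 48967/13344

y_0 = S_0(0) = a_0 = 5
y_1 = S_1(0) = a_1 = -4
y_2 = S_2(0) = a_2 = -5
y_3 = S_3(0) = a_3 = 3
y_4 = S_4(0) = a_4 = 5
y_5 = S_4(1) = -4
t_q=41/4 is in segment 4 (τ=1/4); S_4(τ)=48967/13344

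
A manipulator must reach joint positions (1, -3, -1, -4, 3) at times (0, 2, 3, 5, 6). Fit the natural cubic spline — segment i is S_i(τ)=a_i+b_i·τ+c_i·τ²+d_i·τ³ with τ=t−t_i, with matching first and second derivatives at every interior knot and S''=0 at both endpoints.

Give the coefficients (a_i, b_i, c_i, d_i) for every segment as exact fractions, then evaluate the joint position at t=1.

  seg 0: a=1 b=-352/93 c=0 d=83/186
  seg 1: a=-3 b=146/93 c=83/31 d=-209/93
  seg 2: a=-1 b=17/93 c=-126/31 d=1199/744
  seg 3: a=-4 b=607/186 c=695/124 d=-695/372
S(1) = -145/62

Δ: Δ0=-2, Δ1=2, Δ2=-3/2, Δ3=7
row 1: diag=6, rhs=24; c'=1/6, d'=4
row 2: denom=6−1·1/6=35/6; d'=(-21−1·4)/(35/6)=-30/7
row 3: denom=6−2·12/35=186/35; d'=(51−2·-30/7)/(186/35)=695/62
back: M3=695/62
back: M2=-30/7−12/35·695/62=-252/31
back: M1=4−1/6·-252/31=166/31
M: M0=0, M1=166/31, M2=-252/31, M3=695/62, M4=0
seg 0: a=1, c=M0/2=0, d=(M1−M0)/(6·2)=83/186, b=Δ0−h0·(2M0+M1)/6=-352/93
seg 1: a=-3, c=M1/2=83/31, d=(M2−M1)/(6·1)=-209/93, b=Δ1−h1·(2M1+M2)/6=146/93
seg 2: a=-1, c=M2/2=-126/31, d=(M3−M2)/(6·2)=1199/744, b=Δ2−h2·(2M2+M3)/6=17/93
seg 3: a=-4, c=M3/2=695/124, d=(M4−M3)/(6·1)=-695/372, b=Δ3−h3·(2M3+M4)/6=607/186
t_q=1 → seg 0, τ=1; S=1+-352/93·τ+0·τ²+83/186·τ³=-145/62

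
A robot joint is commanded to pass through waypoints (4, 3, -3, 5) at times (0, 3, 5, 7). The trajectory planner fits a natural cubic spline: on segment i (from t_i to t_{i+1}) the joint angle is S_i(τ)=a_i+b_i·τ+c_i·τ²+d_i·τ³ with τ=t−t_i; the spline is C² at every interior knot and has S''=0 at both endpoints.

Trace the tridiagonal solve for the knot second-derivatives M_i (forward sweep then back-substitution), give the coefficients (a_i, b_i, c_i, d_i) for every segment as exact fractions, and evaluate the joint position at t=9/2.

Δ: Δ0=-1/3, Δ1=-3, Δ2=4
row 1: diag=10, rhs=-16; c'=1/5, d'=-8/5
row 2: denom=8−2·1/5=38/5; d'=(42−2·-8/5)/(38/5)=113/19
back: M2=113/19
back: M1=-8/5−1/5·113/19=-53/19
M: M0=0, M1=-53/19, M2=113/19, M3=0
seg 0: a=4, c=M0/2=0, d=(M1−M0)/(6·3)=-53/342, b=Δ0−h0·(2M0+M1)/6=121/114
seg 1: a=3, c=M1/2=-53/38, d=(M2−M1)/(6·2)=83/114, b=Δ1−h1·(2M1+M2)/6=-178/57
seg 2: a=-3, c=M2/2=113/38, d=(M3−M2)/(6·2)=-113/228, b=Δ2−h2·(2M2+M3)/6=2/57
t_q=9/2 → seg 1, τ=3/2; S=3+-178/57·τ+-53/38·τ²+83/114·τ³=-719/304

  seg 0: a=4 b=121/114 c=0 d=-53/342
  seg 1: a=3 b=-178/57 c=-53/38 d=83/114
  seg 2: a=-3 b=2/57 c=113/38 d=-113/228
S(9/2) = -719/304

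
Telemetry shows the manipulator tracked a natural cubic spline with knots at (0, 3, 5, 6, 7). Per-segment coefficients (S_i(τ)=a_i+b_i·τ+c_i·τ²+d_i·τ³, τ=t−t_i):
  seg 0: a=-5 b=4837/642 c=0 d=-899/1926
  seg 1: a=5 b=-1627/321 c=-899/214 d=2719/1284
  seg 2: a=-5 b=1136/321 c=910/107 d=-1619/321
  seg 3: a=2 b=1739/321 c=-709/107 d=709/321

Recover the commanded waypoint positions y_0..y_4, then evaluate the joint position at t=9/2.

y_0=-5 y_1=5 y_2=-5 y_3=2 y_4=3
S(9/2) = -16805/3424

y_0 = S_0(0) = a_0 = -5
y_1 = S_1(0) = a_1 = 5
y_2 = S_2(0) = a_2 = -5
y_3 = S_3(0) = a_3 = 2
y_4 = S_3(1) = 3
t_q=9/2 is in segment 1 (τ=3/2); S_1(τ)=-16805/3424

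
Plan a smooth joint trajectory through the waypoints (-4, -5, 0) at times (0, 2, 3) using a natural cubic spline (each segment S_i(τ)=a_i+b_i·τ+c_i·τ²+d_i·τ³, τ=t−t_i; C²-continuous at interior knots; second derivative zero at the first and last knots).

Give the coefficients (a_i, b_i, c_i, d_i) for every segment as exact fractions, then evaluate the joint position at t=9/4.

  seg 0: a=-4 b=-7/3 c=0 d=11/24
  seg 1: a=-5 b=19/6 c=11/4 d=-11/12
S(9/4) = -1037/256

Δ: Δ0=-1/2, Δ1=5
row 1: diag=6, rhs=33; c'=1/6, d'=11/2
back: M1=11/2
M: M0=0, M1=11/2, M2=0
seg 0: a=-4, c=M0/2=0, d=(M1−M0)/(6·2)=11/24, b=Δ0−h0·(2M0+M1)/6=-7/3
seg 1: a=-5, c=M1/2=11/4, d=(M2−M1)/(6·1)=-11/12, b=Δ1−h1·(2M1+M2)/6=19/6
t_q=9/4 → seg 1, τ=1/4; S=-5+19/6·τ+11/4·τ²+-11/12·τ³=-1037/256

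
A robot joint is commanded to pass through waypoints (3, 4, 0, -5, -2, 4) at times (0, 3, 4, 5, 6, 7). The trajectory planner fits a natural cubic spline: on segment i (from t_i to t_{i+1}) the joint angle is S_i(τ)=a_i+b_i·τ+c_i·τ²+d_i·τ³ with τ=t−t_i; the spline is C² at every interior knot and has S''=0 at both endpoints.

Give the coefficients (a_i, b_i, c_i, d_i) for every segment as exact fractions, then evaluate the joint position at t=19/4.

  seg 0: a=3 b=2221/1299 c=0 d=-596/3897
  seg 1: a=4 b=-3143/1299 c=-596/433 d=-265/1299
  seg 2: a=0 b=-7514/1299 c=-861/433 d=3602/1299
  seg 3: a=-5 b=-1874/1299 c=2741/433 d=-2452/1299
  seg 4: a=-2 b=7216/1299 c=289/433 d=-289/1299
S(19/4) = -59401/13856

Δ: Δ0=1/3, Δ1=-4, Δ2=-5, Δ3=3, Δ4=6
row 1: diag=8, rhs=-26; c'=1/8, d'=-13/4
row 2: denom=4−1·1/8=31/8; d'=(-6−1·-13/4)/(31/8)=-22/31
row 3: denom=4−1·8/31=116/31; d'=(48−1·-22/31)/(116/31)=755/58
row 4: denom=4−1·31/116=433/116; d'=(18−1·755/58)/(433/116)=578/433
back: M4=578/433
back: M3=755/58−31/116·578/433=5482/433
back: M2=-22/31−8/31·5482/433=-1722/433
back: M1=-13/4−1/8·-1722/433=-1192/433
M: M0=0, M1=-1192/433, M2=-1722/433, M3=5482/433, M4=578/433, M5=0
seg 0: a=3, c=M0/2=0, d=(M1−M0)/(6·3)=-596/3897, b=Δ0−h0·(2M0+M1)/6=2221/1299
seg 1: a=4, c=M1/2=-596/433, d=(M2−M1)/(6·1)=-265/1299, b=Δ1−h1·(2M1+M2)/6=-3143/1299
seg 2: a=0, c=M2/2=-861/433, d=(M3−M2)/(6·1)=3602/1299, b=Δ2−h2·(2M2+M3)/6=-7514/1299
seg 3: a=-5, c=M3/2=2741/433, d=(M4−M3)/(6·1)=-2452/1299, b=Δ3−h3·(2M3+M4)/6=-1874/1299
seg 4: a=-2, c=M4/2=289/433, d=(M5−M4)/(6·1)=-289/1299, b=Δ4−h4·(2M4+M5)/6=7216/1299
t_q=19/4 → seg 2, τ=3/4; S=0+-7514/1299·τ+-861/433·τ²+3602/1299·τ³=-59401/13856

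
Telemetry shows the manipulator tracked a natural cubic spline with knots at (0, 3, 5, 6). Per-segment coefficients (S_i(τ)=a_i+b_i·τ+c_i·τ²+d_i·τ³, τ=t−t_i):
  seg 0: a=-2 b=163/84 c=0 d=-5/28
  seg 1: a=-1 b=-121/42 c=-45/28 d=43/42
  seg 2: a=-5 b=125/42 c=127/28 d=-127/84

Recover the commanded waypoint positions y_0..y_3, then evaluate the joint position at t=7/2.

y_0=-2 y_1=-1 y_2=-5 y_3=1
S(7/2) = -19/7

y_0 = S_0(0) = a_0 = -2
y_1 = S_1(0) = a_1 = -1
y_2 = S_2(0) = a_2 = -5
y_3 = S_2(1) = 1
t_q=7/2 is in segment 1 (τ=1/2); S_1(τ)=-19/7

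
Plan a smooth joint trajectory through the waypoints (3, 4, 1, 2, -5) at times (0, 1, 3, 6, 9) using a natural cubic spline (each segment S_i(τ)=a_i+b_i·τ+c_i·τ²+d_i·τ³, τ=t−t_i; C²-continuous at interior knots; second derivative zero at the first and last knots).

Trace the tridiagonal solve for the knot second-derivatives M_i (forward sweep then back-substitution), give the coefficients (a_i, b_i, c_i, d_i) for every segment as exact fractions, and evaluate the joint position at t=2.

  seg 0: a=3 b=637/412 c=0 d=-225/412
  seg 1: a=4 b=-19/206 c=-675/412 d=385/824
  seg 2: a=1 b=-107/103 c=120/103 d=-656/2781
  seg 3: a=2 b=-43/103 c=-296/309 d=296/2781
S(2) = 2255/824

Δ: Δ0=1, Δ1=-3/2, Δ2=1/3, Δ3=-7/3
row 1: diag=6, rhs=-15; c'=1/3, d'=-5/2
row 2: denom=10−2·1/3=28/3; d'=(11−2·-5/2)/(28/3)=12/7
row 3: denom=12−3·9/28=309/28; d'=(-16−3·12/7)/(309/28)=-592/309
back: M3=-592/309
back: M2=12/7−9/28·-592/309=240/103
back: M1=-5/2−1/3·240/103=-675/206
M: M0=0, M1=-675/206, M2=240/103, M3=-592/309, M4=0
seg 0: a=3, c=M0/2=0, d=(M1−M0)/(6·1)=-225/412, b=Δ0−h0·(2M0+M1)/6=637/412
seg 1: a=4, c=M1/2=-675/412, d=(M2−M1)/(6·2)=385/824, b=Δ1−h1·(2M1+M2)/6=-19/206
seg 2: a=1, c=M2/2=120/103, d=(M3−M2)/(6·3)=-656/2781, b=Δ2−h2·(2M2+M3)/6=-107/103
seg 3: a=2, c=M3/2=-296/309, d=(M4−M3)/(6·3)=296/2781, b=Δ3−h3·(2M3+M4)/6=-43/103
t_q=2 → seg 1, τ=1; S=4+-19/206·τ+-675/412·τ²+385/824·τ³=2255/824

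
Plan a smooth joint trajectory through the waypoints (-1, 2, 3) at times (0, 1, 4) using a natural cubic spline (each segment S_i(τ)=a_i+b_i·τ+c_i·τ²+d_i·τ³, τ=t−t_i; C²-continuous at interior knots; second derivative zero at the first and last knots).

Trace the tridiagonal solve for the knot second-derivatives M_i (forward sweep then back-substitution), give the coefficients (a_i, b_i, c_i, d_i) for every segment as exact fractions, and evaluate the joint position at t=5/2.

Δ: Δ0=3, Δ1=1/3
row 1: diag=8, rhs=-16; c'=3/8, d'=-2
back: M1=-2
M: M0=0, M1=-2, M2=0
seg 0: a=-1, c=M0/2=0, d=(M1−M0)/(6·1)=-1/3, b=Δ0−h0·(2M0+M1)/6=10/3
seg 1: a=2, c=M1/2=-1, d=(M2−M1)/(6·3)=1/9, b=Δ1−h1·(2M1+M2)/6=7/3
t_q=5/2 → seg 1, τ=3/2; S=2+7/3·τ+-1·τ²+1/9·τ³=29/8

  seg 0: a=-1 b=10/3 c=0 d=-1/3
  seg 1: a=2 b=7/3 c=-1 d=1/9
S(5/2) = 29/8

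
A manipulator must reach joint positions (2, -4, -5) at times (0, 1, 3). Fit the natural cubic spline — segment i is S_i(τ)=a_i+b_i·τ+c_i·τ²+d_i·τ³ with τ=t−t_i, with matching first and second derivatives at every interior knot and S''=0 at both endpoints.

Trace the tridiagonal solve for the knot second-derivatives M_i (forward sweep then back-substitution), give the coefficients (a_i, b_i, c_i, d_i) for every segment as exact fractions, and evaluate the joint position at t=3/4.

Δ: Δ0=-6, Δ1=-1/2
row 1: diag=6, rhs=33; c'=1/3, d'=11/2
back: M1=11/2
M: M0=0, M1=11/2, M2=0
seg 0: a=2, c=M0/2=0, d=(M1−M0)/(6·1)=11/12, b=Δ0−h0·(2M0+M1)/6=-83/12
seg 1: a=-4, c=M1/2=11/4, d=(M2−M1)/(6·2)=-11/24, b=Δ1−h1·(2M1+M2)/6=-25/6
t_q=3/4 → seg 0, τ=3/4; S=2+-83/12·τ+0·τ²+11/12·τ³=-717/256

  seg 0: a=2 b=-83/12 c=0 d=11/12
  seg 1: a=-4 b=-25/6 c=11/4 d=-11/24
S(3/4) = -717/256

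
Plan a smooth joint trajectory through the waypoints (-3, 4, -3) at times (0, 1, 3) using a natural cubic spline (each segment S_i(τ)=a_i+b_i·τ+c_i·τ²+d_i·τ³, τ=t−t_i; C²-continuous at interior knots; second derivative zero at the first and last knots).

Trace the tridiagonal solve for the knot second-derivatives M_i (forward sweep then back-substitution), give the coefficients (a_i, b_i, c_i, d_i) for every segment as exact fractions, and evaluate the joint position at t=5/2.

Δ: Δ0=7, Δ1=-7/2
row 1: diag=6, rhs=-63; c'=1/3, d'=-21/2
back: M1=-21/2
M: M0=0, M1=-21/2, M2=0
seg 0: a=-3, c=M0/2=0, d=(M1−M0)/(6·1)=-7/4, b=Δ0−h0·(2M0+M1)/6=35/4
seg 1: a=4, c=M1/2=-21/4, d=(M2−M1)/(6·2)=7/8, b=Δ1−h1·(2M1+M2)/6=7/2
t_q=5/2 → seg 1, τ=3/2; S=4+7/2·τ+-21/4·τ²+7/8·τ³=25/64

  seg 0: a=-3 b=35/4 c=0 d=-7/4
  seg 1: a=4 b=7/2 c=-21/4 d=7/8
S(5/2) = 25/64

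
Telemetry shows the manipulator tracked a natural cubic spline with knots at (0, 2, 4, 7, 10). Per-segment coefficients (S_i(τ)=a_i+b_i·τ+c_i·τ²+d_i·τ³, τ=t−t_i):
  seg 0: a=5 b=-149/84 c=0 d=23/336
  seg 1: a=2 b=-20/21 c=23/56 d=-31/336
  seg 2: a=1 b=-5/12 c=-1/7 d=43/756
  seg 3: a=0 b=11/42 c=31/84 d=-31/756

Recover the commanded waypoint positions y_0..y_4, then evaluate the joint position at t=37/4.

y_0=5 y_1=2 y_2=1 y_3=0 y_4=3
S(37/4) = 3567/1792

y_0 = S_0(0) = a_0 = 5
y_1 = S_1(0) = a_1 = 2
y_2 = S_2(0) = a_2 = 1
y_3 = S_3(0) = a_3 = 0
y_4 = S_3(3) = 3
t_q=37/4 is in segment 3 (τ=9/4); S_3(τ)=3567/1792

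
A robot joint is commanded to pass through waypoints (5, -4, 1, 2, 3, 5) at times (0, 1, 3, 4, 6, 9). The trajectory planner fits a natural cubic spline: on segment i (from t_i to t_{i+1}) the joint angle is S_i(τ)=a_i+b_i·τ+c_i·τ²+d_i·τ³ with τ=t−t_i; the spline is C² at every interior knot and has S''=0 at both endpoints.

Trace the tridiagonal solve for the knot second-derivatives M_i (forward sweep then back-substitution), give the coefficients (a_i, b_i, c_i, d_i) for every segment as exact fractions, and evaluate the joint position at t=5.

  seg 0: a=5 b=-58483/5196 c=0 d=11719/5196
  seg 1: a=-4 b=-11663/2598 c=11719/1732 d=-16999/10392
  seg 2: a=1 b=3827/1299 c=-1320/433 d=1432/1299
  seg 3: a=2 b=203/1299 c=112/433 d=-451/10392
  seg 4: a=3 b=1741/2598 c=-3/1732 d=1/5196
S(5) = 8215/3464

Δ: Δ0=-9, Δ1=5/2, Δ2=1, Δ3=1/2, Δ4=2/3
row 1: diag=6, rhs=69; c'=1/3, d'=23/2
row 2: denom=6−2·1/3=16/3; d'=(-9−2·23/2)/(16/3)=-6
row 3: denom=6−1·3/16=93/16; d'=(-3−1·-6)/(93/16)=16/31
row 4: denom=10−2·32/93=866/93; d'=(1−2·16/31)/(866/93)=-3/866
back: M4=-3/866
back: M3=16/31−32/93·-3/866=224/433
back: M2=-6−3/16·224/433=-2640/433
back: M1=23/2−1/3·-2640/433=11719/866
M: M0=0, M1=11719/866, M2=-2640/433, M3=224/433, M4=-3/866, M5=0
seg 0: a=5, c=M0/2=0, d=(M1−M0)/(6·1)=11719/5196, b=Δ0−h0·(2M0+M1)/6=-58483/5196
seg 1: a=-4, c=M1/2=11719/1732, d=(M2−M1)/(6·2)=-16999/10392, b=Δ1−h1·(2M1+M2)/6=-11663/2598
seg 2: a=1, c=M2/2=-1320/433, d=(M3−M2)/(6·1)=1432/1299, b=Δ2−h2·(2M2+M3)/6=3827/1299
seg 3: a=2, c=M3/2=112/433, d=(M4−M3)/(6·2)=-451/10392, b=Δ3−h3·(2M3+M4)/6=203/1299
seg 4: a=3, c=M4/2=-3/1732, d=(M5−M4)/(6·3)=1/5196, b=Δ4−h4·(2M4+M5)/6=1741/2598
t_q=5 → seg 3, τ=1; S=2+203/1299·τ+112/433·τ²+-451/10392·τ³=8215/3464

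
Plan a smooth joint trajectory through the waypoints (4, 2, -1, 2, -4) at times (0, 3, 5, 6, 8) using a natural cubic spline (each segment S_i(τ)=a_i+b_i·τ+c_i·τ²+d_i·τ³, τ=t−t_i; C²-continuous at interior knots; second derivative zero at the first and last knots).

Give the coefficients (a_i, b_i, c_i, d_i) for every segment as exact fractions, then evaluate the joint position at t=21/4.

  seg 0: a=4 b=409/1956 c=0 d=-571/5868
  seg 1: a=2 b=-2365/978 c=-571/652 d=2611/3912
  seg 2: a=-1 b=1021/489 c=510/163 d=-1084/489
  seg 3: a=2 b=829/489 c=-574/163 d=287/489
S(21/4) = -827/2608

Δ: Δ0=-2/3, Δ1=-3/2, Δ2=3, Δ3=-3
row 1: diag=10, rhs=-5; c'=1/5, d'=-1/2
row 2: denom=6−2·1/5=28/5; d'=(27−2·-1/2)/(28/5)=5
row 3: denom=6−1·5/28=163/28; d'=(-36−1·5)/(163/28)=-1148/163
back: M3=-1148/163
back: M2=5−5/28·-1148/163=1020/163
back: M1=-1/2−1/5·1020/163=-571/326
M: M0=0, M1=-571/326, M2=1020/163, M3=-1148/163, M4=0
seg 0: a=4, c=M0/2=0, d=(M1−M0)/(6·3)=-571/5868, b=Δ0−h0·(2M0+M1)/6=409/1956
seg 1: a=2, c=M1/2=-571/652, d=(M2−M1)/(6·2)=2611/3912, b=Δ1−h1·(2M1+M2)/6=-2365/978
seg 2: a=-1, c=M2/2=510/163, d=(M3−M2)/(6·1)=-1084/489, b=Δ2−h2·(2M2+M3)/6=1021/489
seg 3: a=2, c=M3/2=-574/163, d=(M4−M3)/(6·2)=287/489, b=Δ3−h3·(2M3+M4)/6=829/489
t_q=21/4 → seg 2, τ=1/4; S=-1+1021/489·τ+510/163·τ²+-1084/489·τ³=-827/2608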